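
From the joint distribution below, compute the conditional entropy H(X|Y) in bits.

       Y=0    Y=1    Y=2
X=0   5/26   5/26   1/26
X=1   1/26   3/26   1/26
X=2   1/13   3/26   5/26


H(X|Y) = Σ_y p(y) H(X|Y=y)
  p(Y=0) = 4/13, H(X|Y=0) = 1.2988
  p(Y=1) = 11/26, H(X|Y=1) = 1.5395
  p(Y=2) = 7/26, H(X|Y=2) = 1.1488
H(X|Y) = 0.3077×1.2988 + 0.4231×1.5395 + 0.2692×1.1488 = 1.3603 bits


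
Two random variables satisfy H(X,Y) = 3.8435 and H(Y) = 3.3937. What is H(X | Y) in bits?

Chain rule: H(X,Y) = H(X|Y) + H(Y)
H(X|Y) = H(X,Y) - H(Y) = 3.8435 - 3.3937 = 0.4498 bits


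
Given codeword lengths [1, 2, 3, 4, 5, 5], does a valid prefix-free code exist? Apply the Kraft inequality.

Kraft inequality: Σ 2^(-l_i) ≤ 1 for prefix-free code
Calculating: 2^(-1) + 2^(-2) + 2^(-3) + 2^(-4) + 2^(-5) + 2^(-5)
= 0.5 + 0.25 + 0.125 + 0.0625 + 0.03125 + 0.03125
= 1.0000
Since 1.0000 ≤ 1, prefix-free code exists


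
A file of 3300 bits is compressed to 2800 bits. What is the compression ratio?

Compression ratio = Original / Compressed
= 3300 / 2800 = 1.18:1


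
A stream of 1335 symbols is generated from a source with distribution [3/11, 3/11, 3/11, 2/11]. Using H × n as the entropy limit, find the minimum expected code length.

Entropy H = 1.9808 bits/symbol
Minimum bits = H × n = 1.9808 × 1335
= 2644.40 bits


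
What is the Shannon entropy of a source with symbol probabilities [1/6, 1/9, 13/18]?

H(X) = -Σ p(x) log₂ p(x)
  -1/6 × log₂(1/6) = 0.4308
  -1/9 × log₂(1/9) = 0.3522
  -13/18 × log₂(13/18) = 0.3391
H(X) = 1.1221 bits


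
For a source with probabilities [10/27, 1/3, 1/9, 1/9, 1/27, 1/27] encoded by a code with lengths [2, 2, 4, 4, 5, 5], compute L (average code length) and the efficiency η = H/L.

Average length L = Σ p_i × l_i = 2.6667 bits
Entropy H = 2.1157 bits
Efficiency η = H/L × 100% = 79.34%


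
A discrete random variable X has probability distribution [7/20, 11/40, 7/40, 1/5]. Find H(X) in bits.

H(X) = -Σ p(x) log₂ p(x)
  -7/20 × log₂(7/20) = 0.5301
  -11/40 × log₂(11/40) = 0.5122
  -7/40 × log₂(7/40) = 0.4401
  -1/5 × log₂(1/5) = 0.4644
H(X) = 1.9467 bits


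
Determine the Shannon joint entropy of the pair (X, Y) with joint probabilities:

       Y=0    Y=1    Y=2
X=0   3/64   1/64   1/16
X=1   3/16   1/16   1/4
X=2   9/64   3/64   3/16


H(X,Y) = -Σ p(x,y) log₂ p(x,y)
  p(0,0)=3/64: -0.0469 × log₂(0.0469) = 0.2070
  p(0,1)=1/64: -0.0156 × log₂(0.0156) = 0.0938
  p(0,2)=1/16: -0.0625 × log₂(0.0625) = 0.2500
  p(1,0)=3/16: -0.1875 × log₂(0.1875) = 0.4528
  p(1,1)=1/16: -0.0625 × log₂(0.0625) = 0.2500
  p(1,2)=1/4: -0.2500 × log₂(0.2500) = 0.5000
  p(2,0)=9/64: -0.1406 × log₂(0.1406) = 0.3980
  p(2,1)=3/64: -0.0469 × log₂(0.0469) = 0.2070
  p(2,2)=3/16: -0.1875 × log₂(0.1875) = 0.4528
H(X,Y) = 2.8113 bits


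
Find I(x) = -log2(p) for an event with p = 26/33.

Information content I(x) = -log₂(p(x))
I = -log₂(26/33) = -log₂(0.7879)
I = 0.3440 bits


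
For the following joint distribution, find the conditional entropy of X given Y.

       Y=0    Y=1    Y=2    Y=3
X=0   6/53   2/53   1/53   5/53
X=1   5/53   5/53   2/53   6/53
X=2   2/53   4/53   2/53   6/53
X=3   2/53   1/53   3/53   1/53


H(X|Y) = Σ_y p(y) H(X|Y=y)
  p(Y=0) = 15/53, H(X|Y=0) = 1.8323
  p(Y=1) = 12/53, H(X|Y=1) = 1.7842
  p(Y=2) = 8/53, H(X|Y=2) = 1.9056
  p(Y=3) = 18/53, H(X|Y=3) = 1.8016
H(X|Y) = 0.2830×1.8323 + 0.2264×1.7842 + 0.1509×1.9056 + 0.3396×1.8016 = 1.8220 bits


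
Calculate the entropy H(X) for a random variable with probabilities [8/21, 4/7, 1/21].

H(X) = -Σ p(x) log₂ p(x)
  -8/21 × log₂(8/21) = 0.5304
  -4/7 × log₂(4/7) = 0.4613
  -1/21 × log₂(1/21) = 0.2092
H(X) = 1.2009 bits


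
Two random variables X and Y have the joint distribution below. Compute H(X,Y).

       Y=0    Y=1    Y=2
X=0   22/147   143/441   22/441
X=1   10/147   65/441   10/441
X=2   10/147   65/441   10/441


H(X,Y) = -Σ p(x,y) log₂ p(x,y)
  p(0,0)=22/147: -0.1497 × log₂(0.1497) = 0.4101
  p(0,1)=143/441: -0.3243 × log₂(0.3243) = 0.5269
  p(0,2)=22/441: -0.0499 × log₂(0.0499) = 0.2158
  p(1,0)=10/147: -0.0680 × log₂(0.0680) = 0.2638
  p(1,1)=65/441: -0.1474 × log₂(0.1474) = 0.4071
  p(1,2)=10/441: -0.0227 × log₂(0.0227) = 0.1239
  p(2,0)=10/147: -0.0680 × log₂(0.0680) = 0.2638
  p(2,1)=65/441: -0.1474 × log₂(0.1474) = 0.4071
  p(2,2)=10/441: -0.0227 × log₂(0.0227) = 0.1239
H(X,Y) = 2.7423 bits


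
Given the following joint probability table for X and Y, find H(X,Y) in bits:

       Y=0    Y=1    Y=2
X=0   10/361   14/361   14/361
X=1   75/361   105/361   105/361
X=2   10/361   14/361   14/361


H(X,Y) = -Σ p(x,y) log₂ p(x,y)
  p(0,0)=10/361: -0.0277 × log₂(0.0277) = 0.1433
  p(0,1)=14/361: -0.0388 × log₂(0.0388) = 0.1818
  p(0,2)=14/361: -0.0388 × log₂(0.0388) = 0.1818
  p(1,0)=75/361: -0.2078 × log₂(0.2078) = 0.4710
  p(1,1)=105/361: -0.2909 × log₂(0.2909) = 0.5182
  p(1,2)=105/361: -0.2909 × log₂(0.2909) = 0.5182
  p(2,0)=10/361: -0.0277 × log₂(0.0277) = 0.1433
  p(2,1)=14/361: -0.0388 × log₂(0.0388) = 0.1818
  p(2,2)=14/361: -0.0388 × log₂(0.0388) = 0.1818
H(X,Y) = 2.5213 bits


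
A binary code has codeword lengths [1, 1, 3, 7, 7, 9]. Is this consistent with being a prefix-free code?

Kraft inequality: Σ 2^(-l_i) ≤ 1 for prefix-free code
Calculating: 2^(-1) + 2^(-1) + 2^(-3) + 2^(-7) + 2^(-7) + 2^(-9)
= 0.5 + 0.5 + 0.125 + 0.0078125 + 0.0078125 + 0.001953125
= 1.1426
Since 1.1426 > 1, prefix-free code does not exist


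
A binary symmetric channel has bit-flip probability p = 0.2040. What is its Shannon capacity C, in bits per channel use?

For BSC with error probability p:
C = 1 - H(p) where H(p) is binary entropy
H(0.2040) = -0.2040 × log₂(0.2040) - 0.7960 × log₂(0.7960)
H(p) = 0.7299
C = 1 - 0.7299 = 0.2701 bits/use


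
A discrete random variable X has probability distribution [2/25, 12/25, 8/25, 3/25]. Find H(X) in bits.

H(X) = -Σ p(x) log₂ p(x)
  -2/25 × log₂(2/25) = 0.2915
  -12/25 × log₂(12/25) = 0.5083
  -8/25 × log₂(8/25) = 0.5260
  -3/25 × log₂(3/25) = 0.3671
H(X) = 1.6929 bits


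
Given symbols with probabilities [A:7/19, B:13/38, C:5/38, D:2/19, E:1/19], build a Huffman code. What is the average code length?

Huffman tree construction:
Combine smallest probabilities repeatedly
Resulting codes:
  A: 0 (length 1)
  B: 11 (length 2)
  C: 100 (length 3)
  D: 1011 (length 4)
  E: 1010 (length 4)
Average length = Σ p(s) × length(s) = 2.0789 bits


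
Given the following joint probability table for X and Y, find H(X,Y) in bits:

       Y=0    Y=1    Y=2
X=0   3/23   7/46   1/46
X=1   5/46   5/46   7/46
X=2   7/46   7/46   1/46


H(X,Y) = -Σ p(x,y) log₂ p(x,y)
  p(0,0)=3/23: -0.1304 × log₂(0.1304) = 0.3833
  p(0,1)=7/46: -0.1522 × log₂(0.1522) = 0.4133
  p(0,2)=1/46: -0.0217 × log₂(0.0217) = 0.1201
  p(1,0)=5/46: -0.1087 × log₂(0.1087) = 0.3480
  p(1,1)=5/46: -0.1087 × log₂(0.1087) = 0.3480
  p(1,2)=7/46: -0.1522 × log₂(0.1522) = 0.4133
  p(2,0)=7/46: -0.1522 × log₂(0.1522) = 0.4133
  p(2,1)=7/46: -0.1522 × log₂(0.1522) = 0.4133
  p(2,2)=1/46: -0.0217 × log₂(0.0217) = 0.1201
H(X,Y) = 2.9728 bits


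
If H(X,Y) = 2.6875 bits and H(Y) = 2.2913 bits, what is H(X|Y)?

Chain rule: H(X,Y) = H(X|Y) + H(Y)
H(X|Y) = H(X,Y) - H(Y) = 2.6875 - 2.2913 = 0.3962 bits


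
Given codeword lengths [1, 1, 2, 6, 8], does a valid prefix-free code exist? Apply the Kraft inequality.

Kraft inequality: Σ 2^(-l_i) ≤ 1 for prefix-free code
Calculating: 2^(-1) + 2^(-1) + 2^(-2) + 2^(-6) + 2^(-8)
= 0.5 + 0.5 + 0.25 + 0.015625 + 0.00390625
= 1.2695
Since 1.2695 > 1, prefix-free code does not exist


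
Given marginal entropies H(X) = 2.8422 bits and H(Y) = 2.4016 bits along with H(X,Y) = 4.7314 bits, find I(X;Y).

I(X;Y) = H(X) + H(Y) - H(X,Y)
I(X;Y) = 2.8422 + 2.4016 - 4.7314 = 0.5124 bits


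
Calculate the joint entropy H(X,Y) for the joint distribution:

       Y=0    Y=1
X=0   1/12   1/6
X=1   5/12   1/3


H(X,Y) = -Σ p(x,y) log₂ p(x,y)
  p(0,0)=1/12: -0.0833 × log₂(0.0833) = 0.2987
  p(0,1)=1/6: -0.1667 × log₂(0.1667) = 0.4308
  p(1,0)=5/12: -0.4167 × log₂(0.4167) = 0.5263
  p(1,1)=1/3: -0.3333 × log₂(0.3333) = 0.5283
H(X,Y) = 1.7842 bits


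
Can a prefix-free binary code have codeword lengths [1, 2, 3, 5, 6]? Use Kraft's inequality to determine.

Kraft inequality: Σ 2^(-l_i) ≤ 1 for prefix-free code
Calculating: 2^(-1) + 2^(-2) + 2^(-3) + 2^(-5) + 2^(-6)
= 0.5 + 0.25 + 0.125 + 0.03125 + 0.015625
= 0.9219
Since 0.9219 ≤ 1, prefix-free code exists


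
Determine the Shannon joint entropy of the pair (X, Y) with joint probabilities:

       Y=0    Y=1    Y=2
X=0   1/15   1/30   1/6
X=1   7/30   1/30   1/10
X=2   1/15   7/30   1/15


H(X,Y) = -Σ p(x,y) log₂ p(x,y)
  p(0,0)=1/15: -0.0667 × log₂(0.0667) = 0.2605
  p(0,1)=1/30: -0.0333 × log₂(0.0333) = 0.1636
  p(0,2)=1/6: -0.1667 × log₂(0.1667) = 0.4308
  p(1,0)=7/30: -0.2333 × log₂(0.2333) = 0.4899
  p(1,1)=1/30: -0.0333 × log₂(0.0333) = 0.1636
  p(1,2)=1/10: -0.1000 × log₂(0.1000) = 0.3322
  p(2,0)=1/15: -0.0667 × log₂(0.0667) = 0.2605
  p(2,1)=7/30: -0.2333 × log₂(0.2333) = 0.4899
  p(2,2)=1/15: -0.0667 × log₂(0.0667) = 0.2605
H(X,Y) = 2.8513 bits


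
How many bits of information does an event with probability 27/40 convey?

Information content I(x) = -log₂(p(x))
I = -log₂(27/40) = -log₂(0.6750)
I = 0.5670 bits


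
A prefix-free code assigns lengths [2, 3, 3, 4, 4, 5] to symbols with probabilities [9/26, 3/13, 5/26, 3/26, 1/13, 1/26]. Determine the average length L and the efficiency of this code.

Average length L = Σ p_i × l_i = 2.9231 bits
Entropy H = 2.3003 bits
Efficiency η = H/L × 100% = 78.69%


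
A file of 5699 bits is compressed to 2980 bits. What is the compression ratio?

Compression ratio = Original / Compressed
= 5699 / 2980 = 1.91:1


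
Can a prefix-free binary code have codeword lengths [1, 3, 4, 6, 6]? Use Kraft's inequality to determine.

Kraft inequality: Σ 2^(-l_i) ≤ 1 for prefix-free code
Calculating: 2^(-1) + 2^(-3) + 2^(-4) + 2^(-6) + 2^(-6)
= 0.5 + 0.125 + 0.0625 + 0.015625 + 0.015625
= 0.7188
Since 0.7188 ≤ 1, prefix-free code exists


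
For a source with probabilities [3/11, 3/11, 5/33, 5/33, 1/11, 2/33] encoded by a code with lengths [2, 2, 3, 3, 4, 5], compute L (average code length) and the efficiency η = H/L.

Average length L = Σ p_i × l_i = 2.6667 bits
Entropy H = 2.4070 bits
Efficiency η = H/L × 100% = 90.26%


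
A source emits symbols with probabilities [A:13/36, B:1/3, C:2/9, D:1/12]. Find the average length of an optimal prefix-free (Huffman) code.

Huffman tree construction:
Combine smallest probabilities repeatedly
Resulting codes:
  A: 0 (length 1)
  B: 11 (length 2)
  C: 101 (length 3)
  D: 100 (length 3)
Average length = Σ p(s) × length(s) = 1.9444 bits


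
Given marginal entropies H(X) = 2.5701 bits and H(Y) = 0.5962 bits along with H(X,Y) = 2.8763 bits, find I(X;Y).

I(X;Y) = H(X) + H(Y) - H(X,Y)
I(X;Y) = 2.5701 + 0.5962 - 2.8763 = 0.29 bits


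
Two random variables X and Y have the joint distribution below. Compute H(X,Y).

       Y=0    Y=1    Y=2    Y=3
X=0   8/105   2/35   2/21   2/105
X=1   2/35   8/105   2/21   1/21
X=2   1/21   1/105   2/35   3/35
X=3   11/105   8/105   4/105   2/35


H(X,Y) = -Σ p(x,y) log₂ p(x,y)
  p(0,0)=8/105: -0.0762 × log₂(0.0762) = 0.2830
  p(0,1)=2/35: -0.0571 × log₂(0.0571) = 0.2360
  p(0,2)=2/21: -0.0952 × log₂(0.0952) = 0.3231
  p(0,3)=2/105: -0.0190 × log₂(0.0190) = 0.1088
  p(1,0)=2/35: -0.0571 × log₂(0.0571) = 0.2360
  p(1,1)=8/105: -0.0762 × log₂(0.0762) = 0.2830
  p(1,2)=2/21: -0.0952 × log₂(0.0952) = 0.3231
  p(1,3)=1/21: -0.0476 × log₂(0.0476) = 0.2092
  p(2,0)=1/21: -0.0476 × log₂(0.0476) = 0.2092
  p(2,1)=1/105: -0.0095 × log₂(0.0095) = 0.0639
  p(2,2)=2/35: -0.0571 × log₂(0.0571) = 0.2360
  p(2,3)=3/35: -0.0857 × log₂(0.0857) = 0.3038
  p(3,0)=11/105: -0.1048 × log₂(0.1048) = 0.3410
  p(3,1)=8/105: -0.0762 × log₂(0.0762) = 0.2830
  p(3,2)=4/105: -0.0381 × log₂(0.0381) = 0.1796
  p(3,3)=2/35: -0.0571 × log₂(0.0571) = 0.2360
H(X,Y) = 3.8544 bits


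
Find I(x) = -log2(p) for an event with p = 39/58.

Information content I(x) = -log₂(p(x))
I = -log₂(39/58) = -log₂(0.6724)
I = 0.5726 bits


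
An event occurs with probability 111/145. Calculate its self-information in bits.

Information content I(x) = -log₂(p(x))
I = -log₂(111/145) = -log₂(0.7655)
I = 0.3855 bits


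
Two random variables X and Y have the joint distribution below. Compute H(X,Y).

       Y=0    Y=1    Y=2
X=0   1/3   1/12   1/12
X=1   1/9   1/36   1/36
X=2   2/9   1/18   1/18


H(X,Y) = -Σ p(x,y) log₂ p(x,y)
  p(0,0)=1/3: -0.3333 × log₂(0.3333) = 0.5283
  p(0,1)=1/12: -0.0833 × log₂(0.0833) = 0.2987
  p(0,2)=1/12: -0.0833 × log₂(0.0833) = 0.2987
  p(1,0)=1/9: -0.1111 × log₂(0.1111) = 0.3522
  p(1,1)=1/36: -0.0278 × log₂(0.0278) = 0.1436
  p(1,2)=1/36: -0.0278 × log₂(0.0278) = 0.1436
  p(2,0)=2/9: -0.2222 × log₂(0.2222) = 0.4822
  p(2,1)=1/18: -0.0556 × log₂(0.0556) = 0.2317
  p(2,2)=1/18: -0.0556 × log₂(0.0556) = 0.2317
H(X,Y) = 2.7108 bits


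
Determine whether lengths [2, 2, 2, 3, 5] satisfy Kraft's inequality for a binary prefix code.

Kraft inequality: Σ 2^(-l_i) ≤ 1 for prefix-free code
Calculating: 2^(-2) + 2^(-2) + 2^(-2) + 2^(-3) + 2^(-5)
= 0.25 + 0.25 + 0.25 + 0.125 + 0.03125
= 0.9062
Since 0.9062 ≤ 1, prefix-free code exists


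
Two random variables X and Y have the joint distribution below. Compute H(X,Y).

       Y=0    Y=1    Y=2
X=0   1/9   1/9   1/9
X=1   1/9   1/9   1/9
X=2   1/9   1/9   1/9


H(X,Y) = -Σ p(x,y) log₂ p(x,y)
  p(0,0)=1/9: -0.1111 × log₂(0.1111) = 0.3522
  p(0,1)=1/9: -0.1111 × log₂(0.1111) = 0.3522
  p(0,2)=1/9: -0.1111 × log₂(0.1111) = 0.3522
  p(1,0)=1/9: -0.1111 × log₂(0.1111) = 0.3522
  p(1,1)=1/9: -0.1111 × log₂(0.1111) = 0.3522
  p(1,2)=1/9: -0.1111 × log₂(0.1111) = 0.3522
  p(2,0)=1/9: -0.1111 × log₂(0.1111) = 0.3522
  p(2,1)=1/9: -0.1111 × log₂(0.1111) = 0.3522
  p(2,2)=1/9: -0.1111 × log₂(0.1111) = 0.3522
H(X,Y) = 3.1699 bits


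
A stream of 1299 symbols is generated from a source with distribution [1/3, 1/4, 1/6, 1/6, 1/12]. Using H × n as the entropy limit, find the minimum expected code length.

Entropy H = 2.1887 bits/symbol
Minimum bits = H × n = 2.1887 × 1299
= 2843.15 bits


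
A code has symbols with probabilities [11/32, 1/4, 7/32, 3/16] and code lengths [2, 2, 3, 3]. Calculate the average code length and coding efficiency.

Average length L = Σ p_i × l_i = 2.4062 bits
Entropy H = 1.9620 bits
Efficiency η = H/L × 100% = 81.54%


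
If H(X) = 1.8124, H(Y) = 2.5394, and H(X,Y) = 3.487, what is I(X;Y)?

I(X;Y) = H(X) + H(Y) - H(X,Y)
I(X;Y) = 1.8124 + 2.5394 - 3.487 = 0.8648 bits


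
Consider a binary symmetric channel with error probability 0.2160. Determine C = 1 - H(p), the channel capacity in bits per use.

For BSC with error probability p:
C = 1 - H(p) where H(p) is binary entropy
H(0.2160) = -0.2160 × log₂(0.2160) - 0.7840 × log₂(0.7840)
H(p) = 0.7528
C = 1 - 0.7528 = 0.2472 bits/use


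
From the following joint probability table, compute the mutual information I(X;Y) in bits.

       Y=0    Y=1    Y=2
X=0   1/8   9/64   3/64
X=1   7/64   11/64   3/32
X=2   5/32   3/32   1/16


H(X) = 1.5794, H(Y) = 1.5248, H(X,Y) = 3.0746
I(X;Y) = H(X) + H(Y) - H(X,Y) = 0.0297 bits


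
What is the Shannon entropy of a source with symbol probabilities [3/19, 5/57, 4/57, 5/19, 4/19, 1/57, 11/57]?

H(X) = -Σ p(x) log₂ p(x)
  -3/19 × log₂(3/19) = 0.4205
  -5/57 × log₂(5/57) = 0.3080
  -4/57 × log₂(4/57) = 0.2690
  -5/19 × log₂(5/19) = 0.5068
  -4/19 × log₂(4/19) = 0.4732
  -1/57 × log₂(1/57) = 0.1023
  -11/57 × log₂(11/57) = 0.4580
H(X) = 2.5379 bits


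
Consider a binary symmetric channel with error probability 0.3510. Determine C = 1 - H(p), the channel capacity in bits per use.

For BSC with error probability p:
C = 1 - H(p) where H(p) is binary entropy
H(0.3510) = -0.3510 × log₂(0.3510) - 0.6490 × log₂(0.6490)
H(p) = 0.9350
C = 1 - 0.9350 = 0.0650 bits/use


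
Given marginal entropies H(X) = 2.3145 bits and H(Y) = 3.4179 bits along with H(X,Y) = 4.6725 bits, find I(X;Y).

I(X;Y) = H(X) + H(Y) - H(X,Y)
I(X;Y) = 2.3145 + 3.4179 - 4.6725 = 1.0599 bits


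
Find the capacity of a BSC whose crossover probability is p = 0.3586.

For BSC with error probability p:
C = 1 - H(p) where H(p) is binary entropy
H(0.3586) = -0.3586 × log₂(0.3586) - 0.6414 × log₂(0.6414)
H(p) = 0.9415
C = 1 - 0.9415 = 0.0585 bits/use


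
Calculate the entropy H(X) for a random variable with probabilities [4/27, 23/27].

H(X) = -Σ p(x) log₂ p(x)
  -4/27 × log₂(4/27) = 0.4081
  -23/27 × log₂(23/27) = 0.1971
H(X) = 0.6052 bits


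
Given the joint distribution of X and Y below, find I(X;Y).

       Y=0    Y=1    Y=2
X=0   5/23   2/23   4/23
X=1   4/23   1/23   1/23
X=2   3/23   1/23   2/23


H(X) = 1.5204, H(Y) = 1.4509, H(X,Y) = 2.9425
I(X;Y) = H(X) + H(Y) - H(X,Y) = 0.0288 bits


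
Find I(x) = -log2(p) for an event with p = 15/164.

Information content I(x) = -log₂(p(x))
I = -log₂(15/164) = -log₂(0.0915)
I = 3.4507 bits


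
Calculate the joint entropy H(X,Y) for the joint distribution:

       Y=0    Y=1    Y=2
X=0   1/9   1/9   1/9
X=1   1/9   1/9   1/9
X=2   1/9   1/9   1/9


H(X,Y) = -Σ p(x,y) log₂ p(x,y)
  p(0,0)=1/9: -0.1111 × log₂(0.1111) = 0.3522
  p(0,1)=1/9: -0.1111 × log₂(0.1111) = 0.3522
  p(0,2)=1/9: -0.1111 × log₂(0.1111) = 0.3522
  p(1,0)=1/9: -0.1111 × log₂(0.1111) = 0.3522
  p(1,1)=1/9: -0.1111 × log₂(0.1111) = 0.3522
  p(1,2)=1/9: -0.1111 × log₂(0.1111) = 0.3522
  p(2,0)=1/9: -0.1111 × log₂(0.1111) = 0.3522
  p(2,1)=1/9: -0.1111 × log₂(0.1111) = 0.3522
  p(2,2)=1/9: -0.1111 × log₂(0.1111) = 0.3522
H(X,Y) = 3.1699 bits


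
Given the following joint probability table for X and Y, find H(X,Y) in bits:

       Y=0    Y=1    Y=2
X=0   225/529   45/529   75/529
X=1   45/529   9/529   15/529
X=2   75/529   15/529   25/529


H(X,Y) = -Σ p(x,y) log₂ p(x,y)
  p(0,0)=225/529: -0.4253 × log₂(0.4253) = 0.5246
  p(0,1)=45/529: -0.0851 × log₂(0.0851) = 0.3024
  p(0,2)=75/529: -0.1418 × log₂(0.1418) = 0.3996
  p(1,0)=45/529: -0.0851 × log₂(0.0851) = 0.3024
  p(1,1)=9/529: -0.0170 × log₂(0.0170) = 0.1000
  p(1,2)=15/529: -0.0284 × log₂(0.0284) = 0.1458
  p(2,0)=75/529: -0.1418 × log₂(0.1418) = 0.3996
  p(2,1)=15/529: -0.0284 × log₂(0.0284) = 0.1458
  p(2,2)=25/529: -0.0473 × log₂(0.0473) = 0.2081
H(X,Y) = 2.5282 bits


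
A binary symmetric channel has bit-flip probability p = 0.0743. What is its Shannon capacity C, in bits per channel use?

For BSC with error probability p:
C = 1 - H(p) where H(p) is binary entropy
H(0.0743) = -0.0743 × log₂(0.0743) - 0.9257 × log₂(0.9257)
H(p) = 0.3818
C = 1 - 0.3818 = 0.6182 bits/use


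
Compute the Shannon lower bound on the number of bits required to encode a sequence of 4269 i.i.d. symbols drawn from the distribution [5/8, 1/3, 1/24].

Entropy H = 1.1432 bits/symbol
Minimum bits = H × n = 1.1432 × 4269
= 4880.13 bits


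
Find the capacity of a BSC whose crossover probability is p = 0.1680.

For BSC with error probability p:
C = 1 - H(p) where H(p) is binary entropy
H(0.1680) = -0.1680 × log₂(0.1680) - 0.8320 × log₂(0.8320)
H(p) = 0.6531
C = 1 - 0.6531 = 0.3469 bits/use


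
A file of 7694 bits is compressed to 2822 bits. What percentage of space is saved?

Space savings = (1 - Compressed/Original) × 100%
= (1 - 2822/7694) × 100%
= 63.32%


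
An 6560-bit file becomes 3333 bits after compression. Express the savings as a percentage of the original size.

Space savings = (1 - Compressed/Original) × 100%
= (1 - 3333/6560) × 100%
= 49.19%


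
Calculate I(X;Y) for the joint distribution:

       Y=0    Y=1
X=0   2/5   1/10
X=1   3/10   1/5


H(X) = 1.0000, H(Y) = 0.8813, H(X,Y) = 1.8464
I(X;Y) = H(X) + H(Y) - H(X,Y) = 0.0349 bits


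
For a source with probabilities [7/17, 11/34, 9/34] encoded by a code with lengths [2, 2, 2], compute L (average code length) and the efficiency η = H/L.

Average length L = Σ p_i × l_i = 2.0000 bits
Entropy H = 1.5614 bits
Efficiency η = H/L × 100% = 78.07%


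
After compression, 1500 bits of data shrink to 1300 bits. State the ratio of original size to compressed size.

Compression ratio = Original / Compressed
= 1500 / 1300 = 1.15:1


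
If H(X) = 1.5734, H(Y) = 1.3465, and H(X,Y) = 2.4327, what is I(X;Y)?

I(X;Y) = H(X) + H(Y) - H(X,Y)
I(X;Y) = 1.5734 + 1.3465 - 2.4327 = 0.4872 bits


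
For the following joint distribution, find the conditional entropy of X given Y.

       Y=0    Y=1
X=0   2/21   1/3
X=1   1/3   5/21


H(X|Y) = Σ_y p(y) H(X|Y=y)
  p(Y=0) = 3/7, H(X|Y=0) = 0.7642
  p(Y=1) = 4/7, H(X|Y=1) = 0.9799
H(X|Y) = 0.4286×0.7642 + 0.5714×0.9799 = 0.8874 bits


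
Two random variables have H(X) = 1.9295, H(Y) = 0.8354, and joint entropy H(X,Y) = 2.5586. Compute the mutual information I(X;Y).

I(X;Y) = H(X) + H(Y) - H(X,Y)
I(X;Y) = 1.9295 + 0.8354 - 2.5586 = 0.2063 bits


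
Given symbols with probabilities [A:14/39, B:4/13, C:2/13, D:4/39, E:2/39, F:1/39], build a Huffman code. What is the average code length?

Huffman tree construction:
Combine smallest probabilities repeatedly
Resulting codes:
  A: 0 (length 1)
  B: 10 (length 2)
  C: 110 (length 3)
  D: 1111 (length 4)
  E: 11101 (length 5)
  F: 11100 (length 5)
Average length = Σ p(s) × length(s) = 2.2308 bits


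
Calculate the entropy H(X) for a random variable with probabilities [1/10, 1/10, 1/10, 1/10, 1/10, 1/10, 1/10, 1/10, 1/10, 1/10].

H(X) = -Σ p(x) log₂ p(x)
  -1/10 × log₂(1/10) = 0.3322
  -1/10 × log₂(1/10) = 0.3322
  -1/10 × log₂(1/10) = 0.3322
  -1/10 × log₂(1/10) = 0.3322
  -1/10 × log₂(1/10) = 0.3322
  -1/10 × log₂(1/10) = 0.3322
  -1/10 × log₂(1/10) = 0.3322
  -1/10 × log₂(1/10) = 0.3322
  -1/10 × log₂(1/10) = 0.3322
  -1/10 × log₂(1/10) = 0.3322
H(X) = 3.3219 bits


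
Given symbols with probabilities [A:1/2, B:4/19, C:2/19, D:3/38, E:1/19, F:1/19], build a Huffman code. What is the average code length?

Huffman tree construction:
Combine smallest probabilities repeatedly
Resulting codes:
  A: 0 (length 1)
  B: 10 (length 2)
  C: 1111 (length 4)
  D: 1110 (length 4)
  E: 1100 (length 4)
  F: 1101 (length 4)
Average length = Σ p(s) × length(s) = 2.0789 bits


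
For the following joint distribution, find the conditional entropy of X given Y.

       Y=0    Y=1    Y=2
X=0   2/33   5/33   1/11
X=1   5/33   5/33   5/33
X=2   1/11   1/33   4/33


H(X|Y) = Σ_y p(y) H(X|Y=y)
  p(Y=0) = 10/33, H(X|Y=0) = 1.4855
  p(Y=1) = 1/3, H(X|Y=1) = 1.3486
  p(Y=2) = 4/11, H(X|Y=2) = 1.5546
H(X|Y) = 0.3030×1.4855 + 0.3333×1.3486 + 0.3636×1.5546 = 1.4650 bits


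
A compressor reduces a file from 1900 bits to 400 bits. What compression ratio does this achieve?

Compression ratio = Original / Compressed
= 1900 / 400 = 4.75:1


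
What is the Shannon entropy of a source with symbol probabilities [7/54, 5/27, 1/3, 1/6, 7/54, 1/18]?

H(X) = -Σ p(x) log₂ p(x)
  -7/54 × log₂(7/54) = 0.3821
  -5/27 × log₂(5/27) = 0.4505
  -1/3 × log₂(1/3) = 0.5283
  -1/6 × log₂(1/6) = 0.4308
  -7/54 × log₂(7/54) = 0.3821
  -1/18 × log₂(1/18) = 0.2317
H(X) = 2.4055 bits


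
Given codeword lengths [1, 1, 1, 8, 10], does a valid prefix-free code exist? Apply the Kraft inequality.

Kraft inequality: Σ 2^(-l_i) ≤ 1 for prefix-free code
Calculating: 2^(-1) + 2^(-1) + 2^(-1) + 2^(-8) + 2^(-10)
= 0.5 + 0.5 + 0.5 + 0.00390625 + 0.0009765625
= 1.5049
Since 1.5049 > 1, prefix-free code does not exist


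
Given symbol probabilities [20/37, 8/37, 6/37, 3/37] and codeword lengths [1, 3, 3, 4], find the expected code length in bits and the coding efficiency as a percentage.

Average length L = Σ p_i × l_i = 2.0000 bits
Entropy H = 1.6769 bits
Efficiency η = H/L × 100% = 83.85%


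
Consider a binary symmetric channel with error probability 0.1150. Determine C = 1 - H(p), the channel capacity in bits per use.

For BSC with error probability p:
C = 1 - H(p) where H(p) is binary entropy
H(0.1150) = -0.1150 × log₂(0.1150) - 0.8850 × log₂(0.8850)
H(p) = 0.5148
C = 1 - 0.5148 = 0.4852 bits/use


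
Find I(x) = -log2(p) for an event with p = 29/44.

Information content I(x) = -log₂(p(x))
I = -log₂(29/44) = -log₂(0.6591)
I = 0.6015 bits


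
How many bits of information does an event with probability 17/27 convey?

Information content I(x) = -log₂(p(x))
I = -log₂(17/27) = -log₂(0.6296)
I = 0.6674 bits


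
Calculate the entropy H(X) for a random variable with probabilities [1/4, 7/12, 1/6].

H(X) = -Σ p(x) log₂ p(x)
  -1/4 × log₂(1/4) = 0.5000
  -7/12 × log₂(7/12) = 0.4536
  -1/6 × log₂(1/6) = 0.4308
H(X) = 1.3844 bits


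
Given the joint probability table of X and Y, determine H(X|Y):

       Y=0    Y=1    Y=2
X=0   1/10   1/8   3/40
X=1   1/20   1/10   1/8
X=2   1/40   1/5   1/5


H(X|Y) = Σ_y p(y) H(X|Y=y)
  p(Y=0) = 7/40, H(X|Y=0) = 1.3788
  p(Y=1) = 17/40, H(X|Y=1) = 1.5222
  p(Y=2) = 2/5, H(X|Y=2) = 1.4772
H(X|Y) = 0.1750×1.3788 + 0.4250×1.5222 + 0.4000×1.4772 = 1.4791 bits


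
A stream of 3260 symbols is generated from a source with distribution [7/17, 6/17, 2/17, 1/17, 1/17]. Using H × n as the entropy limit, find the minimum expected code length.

Entropy H = 1.9015 bits/symbol
Minimum bits = H × n = 1.9015 × 3260
= 6198.91 bits


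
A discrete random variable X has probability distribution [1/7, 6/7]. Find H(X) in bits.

H(X) = -Σ p(x) log₂ p(x)
  -1/7 × log₂(1/7) = 0.4011
  -6/7 × log₂(6/7) = 0.1906
H(X) = 0.5917 bits


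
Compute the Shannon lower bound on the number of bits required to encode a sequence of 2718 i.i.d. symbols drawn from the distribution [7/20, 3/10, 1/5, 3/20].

Entropy H = 1.9261 bits/symbol
Minimum bits = H × n = 1.9261 × 2718
= 5235.20 bits


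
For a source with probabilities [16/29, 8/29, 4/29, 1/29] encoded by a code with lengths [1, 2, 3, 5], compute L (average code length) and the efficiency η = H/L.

Average length L = Σ p_i × l_i = 1.6897 bits
Entropy H = 1.5476 bits
Efficiency η = H/L × 100% = 91.59%


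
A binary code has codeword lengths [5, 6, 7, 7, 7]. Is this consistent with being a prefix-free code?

Kraft inequality: Σ 2^(-l_i) ≤ 1 for prefix-free code
Calculating: 2^(-5) + 2^(-6) + 2^(-7) + 2^(-7) + 2^(-7)
= 0.03125 + 0.015625 + 0.0078125 + 0.0078125 + 0.0078125
= 0.0703
Since 0.0703 ≤ 1, prefix-free code exists


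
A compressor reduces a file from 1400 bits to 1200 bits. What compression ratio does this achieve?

Compression ratio = Original / Compressed
= 1400 / 1200 = 1.17:1


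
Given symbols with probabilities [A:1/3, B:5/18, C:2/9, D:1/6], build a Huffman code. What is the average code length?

Huffman tree construction:
Combine smallest probabilities repeatedly
Resulting codes:
  A: 11 (length 2)
  B: 10 (length 2)
  C: 01 (length 2)
  D: 00 (length 2)
Average length = Σ p(s) × length(s) = 2.0000 bits


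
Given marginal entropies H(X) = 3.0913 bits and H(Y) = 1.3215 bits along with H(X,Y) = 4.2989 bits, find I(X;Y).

I(X;Y) = H(X) + H(Y) - H(X,Y)
I(X;Y) = 3.0913 + 1.3215 - 4.2989 = 0.1139 bits


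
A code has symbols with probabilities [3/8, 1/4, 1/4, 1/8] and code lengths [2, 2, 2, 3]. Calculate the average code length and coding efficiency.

Average length L = Σ p_i × l_i = 2.1250 bits
Entropy H = 1.9056 bits
Efficiency η = H/L × 100% = 89.68%


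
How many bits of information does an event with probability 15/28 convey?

Information content I(x) = -log₂(p(x))
I = -log₂(15/28) = -log₂(0.5357)
I = 0.9005 bits


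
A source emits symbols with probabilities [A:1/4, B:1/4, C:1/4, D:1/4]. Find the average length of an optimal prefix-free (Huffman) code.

Huffman tree construction:
Combine smallest probabilities repeatedly
Resulting codes:
  A: 00 (length 2)
  B: 01 (length 2)
  C: 10 (length 2)
  D: 11 (length 2)
Average length = Σ p(s) × length(s) = 2.0000 bits


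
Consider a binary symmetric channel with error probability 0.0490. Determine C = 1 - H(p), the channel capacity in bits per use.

For BSC with error probability p:
C = 1 - H(p) where H(p) is binary entropy
H(0.0490) = -0.0490 × log₂(0.0490) - 0.9510 × log₂(0.9510)
H(p) = 0.2821
C = 1 - 0.2821 = 0.7179 bits/use


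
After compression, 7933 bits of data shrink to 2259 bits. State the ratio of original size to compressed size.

Compression ratio = Original / Compressed
= 7933 / 2259 = 3.51:1


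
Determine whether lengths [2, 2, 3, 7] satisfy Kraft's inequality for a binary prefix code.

Kraft inequality: Σ 2^(-l_i) ≤ 1 for prefix-free code
Calculating: 2^(-2) + 2^(-2) + 2^(-3) + 2^(-7)
= 0.25 + 0.25 + 0.125 + 0.0078125
= 0.6328
Since 0.6328 ≤ 1, prefix-free code exists


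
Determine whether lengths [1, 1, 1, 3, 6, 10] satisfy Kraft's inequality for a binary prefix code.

Kraft inequality: Σ 2^(-l_i) ≤ 1 for prefix-free code
Calculating: 2^(-1) + 2^(-1) + 2^(-1) + 2^(-3) + 2^(-6) + 2^(-10)
= 0.5 + 0.5 + 0.5 + 0.125 + 0.015625 + 0.0009765625
= 1.6416
Since 1.6416 > 1, prefix-free code does not exist


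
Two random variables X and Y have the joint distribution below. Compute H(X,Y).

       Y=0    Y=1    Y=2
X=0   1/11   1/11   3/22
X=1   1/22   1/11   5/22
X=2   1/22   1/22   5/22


H(X,Y) = -Σ p(x,y) log₂ p(x,y)
  p(0,0)=1/11: -0.0909 × log₂(0.0909) = 0.3145
  p(0,1)=1/11: -0.0909 × log₂(0.0909) = 0.3145
  p(0,2)=3/22: -0.1364 × log₂(0.1364) = 0.3920
  p(1,0)=1/22: -0.0455 × log₂(0.0455) = 0.2027
  p(1,1)=1/11: -0.0909 × log₂(0.0909) = 0.3145
  p(1,2)=5/22: -0.2273 × log₂(0.2273) = 0.4858
  p(2,0)=1/22: -0.0455 × log₂(0.0455) = 0.2027
  p(2,1)=1/22: -0.0455 × log₂(0.0455) = 0.2027
  p(2,2)=5/22: -0.2273 × log₂(0.2273) = 0.4858
H(X,Y) = 2.9152 bits


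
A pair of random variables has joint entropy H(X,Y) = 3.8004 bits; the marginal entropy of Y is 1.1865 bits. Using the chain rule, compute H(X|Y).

Chain rule: H(X,Y) = H(X|Y) + H(Y)
H(X|Y) = H(X,Y) - H(Y) = 3.8004 - 1.1865 = 2.6139 bits


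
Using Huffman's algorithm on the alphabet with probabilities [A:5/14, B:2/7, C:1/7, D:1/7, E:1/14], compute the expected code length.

Huffman tree construction:
Combine smallest probabilities repeatedly
Resulting codes:
  A: 11 (length 2)
  B: 10 (length 2)
  C: 011 (length 3)
  D: 00 (length 2)
  E: 010 (length 3)
Average length = Σ p(s) × length(s) = 2.2143 bits


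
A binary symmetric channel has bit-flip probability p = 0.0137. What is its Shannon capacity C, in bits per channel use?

For BSC with error probability p:
C = 1 - H(p) where H(p) is binary entropy
H(0.0137) = -0.0137 × log₂(0.0137) - 0.9863 × log₂(0.9863)
H(p) = 0.1044
C = 1 - 0.1044 = 0.8956 bits/use


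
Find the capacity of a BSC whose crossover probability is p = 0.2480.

For BSC with error probability p:
C = 1 - H(p) where H(p) is binary entropy
H(0.2480) = -0.2480 × log₂(0.2480) - 0.7520 × log₂(0.7520)
H(p) = 0.8081
C = 1 - 0.8081 = 0.1919 bits/use


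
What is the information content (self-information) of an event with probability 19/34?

Information content I(x) = -log₂(p(x))
I = -log₂(19/34) = -log₂(0.5588)
I = 0.8395 bits


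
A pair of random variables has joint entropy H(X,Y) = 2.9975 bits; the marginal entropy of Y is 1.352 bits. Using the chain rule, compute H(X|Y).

Chain rule: H(X,Y) = H(X|Y) + H(Y)
H(X|Y) = H(X,Y) - H(Y) = 2.9975 - 1.352 = 1.6455 bits


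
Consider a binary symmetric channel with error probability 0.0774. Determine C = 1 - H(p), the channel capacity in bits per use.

For BSC with error probability p:
C = 1 - H(p) where H(p) is binary entropy
H(0.0774) = -0.0774 × log₂(0.0774) - 0.9226 × log₂(0.9226)
H(p) = 0.3930
C = 1 - 0.3930 = 0.6070 bits/use


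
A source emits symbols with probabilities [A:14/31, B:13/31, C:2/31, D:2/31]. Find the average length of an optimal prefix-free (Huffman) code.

Huffman tree construction:
Combine smallest probabilities repeatedly
Resulting codes:
  A: 0 (length 1)
  B: 11 (length 2)
  C: 100 (length 3)
  D: 101 (length 3)
Average length = Σ p(s) × length(s) = 1.6774 bits


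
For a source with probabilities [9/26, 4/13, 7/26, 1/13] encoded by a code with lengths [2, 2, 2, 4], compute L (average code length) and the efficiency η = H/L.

Average length L = Σ p_i × l_i = 2.1538 bits
Entropy H = 1.8473 bits
Efficiency η = H/L × 100% = 85.77%


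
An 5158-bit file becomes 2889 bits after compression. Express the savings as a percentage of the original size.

Space savings = (1 - Compressed/Original) × 100%
= (1 - 2889/5158) × 100%
= 43.99%


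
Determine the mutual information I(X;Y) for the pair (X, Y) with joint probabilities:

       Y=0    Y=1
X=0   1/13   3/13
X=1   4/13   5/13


H(X) = 0.8905, H(Y) = 0.9612, H(X,Y) = 1.8262
I(X;Y) = H(X) + H(Y) - H(X,Y) = 0.0255 bits


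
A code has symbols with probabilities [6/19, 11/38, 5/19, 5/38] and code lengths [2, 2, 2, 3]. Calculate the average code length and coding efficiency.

Average length L = Σ p_i × l_i = 2.1316 bits
Entropy H = 1.9347 bits
Efficiency η = H/L × 100% = 90.76%


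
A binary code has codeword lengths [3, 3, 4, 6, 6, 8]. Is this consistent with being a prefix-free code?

Kraft inequality: Σ 2^(-l_i) ≤ 1 for prefix-free code
Calculating: 2^(-3) + 2^(-3) + 2^(-4) + 2^(-6) + 2^(-6) + 2^(-8)
= 0.125 + 0.125 + 0.0625 + 0.015625 + 0.015625 + 0.00390625
= 0.3477
Since 0.3477 ≤ 1, prefix-free code exists


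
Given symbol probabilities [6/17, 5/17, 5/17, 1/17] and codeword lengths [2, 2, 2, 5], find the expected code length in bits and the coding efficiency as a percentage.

Average length L = Σ p_i × l_i = 2.1765 bits
Entropy H = 1.8093 bits
Efficiency η = H/L × 100% = 83.13%


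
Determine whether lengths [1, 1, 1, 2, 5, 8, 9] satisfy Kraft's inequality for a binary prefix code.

Kraft inequality: Σ 2^(-l_i) ≤ 1 for prefix-free code
Calculating: 2^(-1) + 2^(-1) + 2^(-1) + 2^(-2) + 2^(-5) + 2^(-8) + 2^(-9)
= 0.5 + 0.5 + 0.5 + 0.25 + 0.03125 + 0.00390625 + 0.001953125
= 1.7871
Since 1.7871 > 1, prefix-free code does not exist


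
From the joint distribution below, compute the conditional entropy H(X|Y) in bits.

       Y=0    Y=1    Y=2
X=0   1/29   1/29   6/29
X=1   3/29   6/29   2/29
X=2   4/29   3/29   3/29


H(X|Y) = Σ_y p(y) H(X|Y=y)
  p(Y=0) = 8/29, H(X|Y=0) = 1.4056
  p(Y=1) = 10/29, H(X|Y=1) = 1.2955
  p(Y=2) = 11/29, H(X|Y=2) = 1.4354
H(X|Y) = 0.2759×1.4056 + 0.3448×1.2955 + 0.3793×1.4354 = 1.3789 bits


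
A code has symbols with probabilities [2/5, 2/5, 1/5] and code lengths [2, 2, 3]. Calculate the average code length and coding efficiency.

Average length L = Σ p_i × l_i = 2.2000 bits
Entropy H = 1.5219 bits
Efficiency η = H/L × 100% = 69.18%


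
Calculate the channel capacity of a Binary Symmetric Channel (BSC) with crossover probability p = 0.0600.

For BSC with error probability p:
C = 1 - H(p) where H(p) is binary entropy
H(0.0600) = -0.0600 × log₂(0.0600) - 0.9400 × log₂(0.9400)
H(p) = 0.3274
C = 1 - 0.3274 = 0.6726 bits/use


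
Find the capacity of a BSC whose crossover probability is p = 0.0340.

For BSC with error probability p:
C = 1 - H(p) where H(p) is binary entropy
H(0.0340) = -0.0340 × log₂(0.0340) - 0.9660 × log₂(0.9660)
H(p) = 0.2141
C = 1 - 0.2141 = 0.7859 bits/use


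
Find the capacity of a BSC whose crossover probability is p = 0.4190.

For BSC with error probability p:
C = 1 - H(p) where H(p) is binary entropy
H(0.4190) = -0.4190 × log₂(0.4190) - 0.5810 × log₂(0.5810)
H(p) = 0.9810
C = 1 - 0.9810 = 0.0190 bits/use


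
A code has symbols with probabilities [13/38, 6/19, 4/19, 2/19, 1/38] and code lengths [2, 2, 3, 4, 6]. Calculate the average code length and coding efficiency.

Average length L = Σ p_i × l_i = 2.5263 bits
Entropy H = 2.0078 bits
Efficiency η = H/L × 100% = 79.47%


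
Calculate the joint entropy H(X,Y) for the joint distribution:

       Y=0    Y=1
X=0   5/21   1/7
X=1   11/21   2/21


H(X,Y) = -Σ p(x,y) log₂ p(x,y)
  p(0,0)=5/21: -0.2381 × log₂(0.2381) = 0.4929
  p(0,1)=1/7: -0.1429 × log₂(0.1429) = 0.4011
  p(1,0)=11/21: -0.5238 × log₂(0.5238) = 0.4887
  p(1,1)=2/21: -0.0952 × log₂(0.0952) = 0.3231
H(X,Y) = 1.7057 bits


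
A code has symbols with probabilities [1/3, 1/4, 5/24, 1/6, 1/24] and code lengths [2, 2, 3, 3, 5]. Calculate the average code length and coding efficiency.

Average length L = Σ p_i × l_i = 2.5000 bits
Entropy H = 2.1217 bits
Efficiency η = H/L × 100% = 84.87%


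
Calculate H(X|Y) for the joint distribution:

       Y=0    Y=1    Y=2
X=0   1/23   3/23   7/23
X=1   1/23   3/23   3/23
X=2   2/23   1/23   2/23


H(X|Y) = Σ_y p(y) H(X|Y=y)
  p(Y=0) = 4/23, H(X|Y=0) = 1.5000
  p(Y=1) = 7/23, H(X|Y=1) = 1.4488
  p(Y=2) = 12/23, H(X|Y=2) = 1.3844
H(X|Y) = 0.1739×1.5000 + 0.3043×1.4488 + 0.5217×1.3844 = 1.4241 bits


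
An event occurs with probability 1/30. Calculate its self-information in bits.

Information content I(x) = -log₂(p(x))
I = -log₂(1/30) = -log₂(0.0333)
I = 4.9069 bits


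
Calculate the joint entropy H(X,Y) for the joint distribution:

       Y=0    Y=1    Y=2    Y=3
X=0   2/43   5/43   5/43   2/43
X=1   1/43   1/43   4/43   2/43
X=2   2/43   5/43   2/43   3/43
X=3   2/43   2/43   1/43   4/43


H(X,Y) = -Σ p(x,y) log₂ p(x,y)
  p(0,0)=2/43: -0.0465 × log₂(0.0465) = 0.2059
  p(0,1)=5/43: -0.1163 × log₂(0.1163) = 0.3610
  p(0,2)=5/43: -0.1163 × log₂(0.1163) = 0.3610
  p(0,3)=2/43: -0.0465 × log₂(0.0465) = 0.2059
  p(1,0)=1/43: -0.0233 × log₂(0.0233) = 0.1262
  p(1,1)=1/43: -0.0233 × log₂(0.0233) = 0.1262
  p(1,2)=4/43: -0.0930 × log₂(0.0930) = 0.3187
  p(1,3)=2/43: -0.0465 × log₂(0.0465) = 0.2059
  p(2,0)=2/43: -0.0465 × log₂(0.0465) = 0.2059
  p(2,1)=5/43: -0.1163 × log₂(0.1163) = 0.3610
  p(2,2)=2/43: -0.0465 × log₂(0.0465) = 0.2059
  p(2,3)=3/43: -0.0698 × log₂(0.0698) = 0.2680
  p(3,0)=2/43: -0.0465 × log₂(0.0465) = 0.2059
  p(3,1)=2/43: -0.0465 × log₂(0.0465) = 0.2059
  p(3,2)=1/43: -0.0233 × log₂(0.0233) = 0.1262
  p(3,3)=4/43: -0.0930 × log₂(0.0930) = 0.3187
H(X,Y) = 3.8080 bits


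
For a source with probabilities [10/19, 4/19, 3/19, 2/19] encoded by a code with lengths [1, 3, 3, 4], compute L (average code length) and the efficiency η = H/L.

Average length L = Σ p_i × l_i = 2.0526 bits
Entropy H = 1.7230 bits
Efficiency η = H/L × 100% = 83.94%


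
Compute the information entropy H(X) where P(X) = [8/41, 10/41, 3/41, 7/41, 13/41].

H(X) = -Σ p(x) log₂ p(x)
  -8/41 × log₂(8/41) = 0.4600
  -10/41 × log₂(10/41) = 0.4965
  -3/41 × log₂(3/41) = 0.2760
  -7/41 × log₂(7/41) = 0.4354
  -13/41 × log₂(13/41) = 0.5254
H(X) = 2.1934 bits


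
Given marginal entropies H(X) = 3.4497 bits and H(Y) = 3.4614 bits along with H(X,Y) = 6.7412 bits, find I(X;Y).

I(X;Y) = H(X) + H(Y) - H(X,Y)
I(X;Y) = 3.4497 + 3.4614 - 6.7412 = 0.1699 bits


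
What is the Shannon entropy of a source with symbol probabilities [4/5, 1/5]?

H(X) = -Σ p(x) log₂ p(x)
  -4/5 × log₂(4/5) = 0.2575
  -1/5 × log₂(1/5) = 0.4644
H(X) = 0.7219 bits


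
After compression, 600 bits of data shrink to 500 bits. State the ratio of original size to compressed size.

Compression ratio = Original / Compressed
= 600 / 500 = 1.20:1
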